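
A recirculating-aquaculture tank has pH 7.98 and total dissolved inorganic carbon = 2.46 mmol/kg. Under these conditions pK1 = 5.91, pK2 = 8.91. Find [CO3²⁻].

[CO3²⁻] = 0.257 mmol/kg

α₂ = 1 / (1 + [H⁺]/K2 + [H⁺]²/(K1K2)) = 1 / (1 + 10^+0.93 + 10^-1.14)
   = 1 / (1 + 8.5114 + 0.072444) = 1/9.5838 = 0.1043
[CO3²⁻] = α₂ × DIC = 0.1043 × 2.46 = 0.257 mmol/kg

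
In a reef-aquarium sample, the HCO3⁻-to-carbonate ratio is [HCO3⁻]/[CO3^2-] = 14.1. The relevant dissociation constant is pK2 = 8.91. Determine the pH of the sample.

From K2 = [H⁺][CO3^2-]/[HCO3⁻]:  pH = pK2 − log₁₀([HCO3⁻]/[CO3^2-])
log₁₀(14.1) = +1.149
pH = 8.91 − (+1.149) = 7.76

pH = 7.76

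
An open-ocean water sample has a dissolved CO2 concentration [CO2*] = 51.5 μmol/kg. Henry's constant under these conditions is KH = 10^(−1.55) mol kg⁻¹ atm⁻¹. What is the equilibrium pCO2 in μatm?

KH = 10^(−1.55) = 2.818×10^-2 mol kg⁻¹ atm⁻¹
pCO2 = [CO2*]/KH = 51.5×10^-6 / 2.818×10^-2 = 1.83×10^-3 atm = 1830 μatm

pCO2 = 1830 μatm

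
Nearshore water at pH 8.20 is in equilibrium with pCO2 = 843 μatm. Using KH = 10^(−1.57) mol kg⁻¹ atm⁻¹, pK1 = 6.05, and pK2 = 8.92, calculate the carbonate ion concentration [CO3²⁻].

[CO3²⁻] = 0.611 mmol/kg

[CO2*] = KH · pCO2 = 10^(−1.57) × 843×10^-6 = 2.269×10^-5 mol/kg
α₀ = 1/(1 + K1/[H⁺] + K1K2/[H⁺]²) = 1/(1 + 10^+2.15 + 10^+1.43) = 0.005911
DIC = [CO2*]/α₀ = 2.269×10^-5 / 0.005911 = 3.838 mmol/kg
[CO3²⁻] = α₂·DIC; α₂ = 0.1591, so [CO3²⁻] = 0.1591 × 3.838 = 0.611 mmol/kg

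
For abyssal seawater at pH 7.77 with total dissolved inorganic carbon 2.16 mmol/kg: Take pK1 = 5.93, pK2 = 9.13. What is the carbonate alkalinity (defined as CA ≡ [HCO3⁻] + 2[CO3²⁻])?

CA = [HCO3⁻] + 2[CO3²⁻] = (α₁ + 2α₂)·DIC
At pH 7.77: [H⁺]/K1 = 10^-1.84 = 0.014454, K2/[H⁺] = 10^-1.36 = 0.043652
α₁ = 1/(1 + 0.014454 + 0.043652) = 1/1.0581 = 0.9451; α₂ = α₁·K2/[H⁺] = 0.04125
α₁ + 2α₂ = 1.0276
CA = 1.0276 × 2.16 = 2.22 mmol/kg

CA = 2.22 mmol/kg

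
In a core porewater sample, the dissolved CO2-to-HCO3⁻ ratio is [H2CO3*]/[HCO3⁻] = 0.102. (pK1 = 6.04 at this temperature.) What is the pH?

pH = 7.03

From K1 = [H⁺][HCO3⁻]/[H2CO3*]:  pH = pK1 − log₁₀([H2CO3*]/[HCO3⁻])
log₁₀(0.102) = -0.991
pH = 6.04 − (-0.991) = 7.03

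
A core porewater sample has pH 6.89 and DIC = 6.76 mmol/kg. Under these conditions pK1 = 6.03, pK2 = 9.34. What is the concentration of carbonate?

[CO3²⁻] = 0.0210 mmol/kg

α₂ = 1 / (1 + [H⁺]/K2 + [H⁺]²/(K1K2)) = 1 / (1 + 10^+2.45 + 10^+1.59)
   = 1 / (1 + 281.84 + 38.905) = 1/321.74 = 0.003108
[CO3²⁻] = α₂ × DIC = 0.003108 × 6.76 = 0.0210 mmol/kg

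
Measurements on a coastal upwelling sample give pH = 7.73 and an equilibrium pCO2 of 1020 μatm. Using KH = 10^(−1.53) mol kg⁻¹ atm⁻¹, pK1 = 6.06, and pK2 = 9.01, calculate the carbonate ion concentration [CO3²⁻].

[CO3²⁻] = 0.0739 mmol/kg

[CO2*] = KH · pCO2 = 10^(−1.53) × 1020×10^-6 = 3.010×10^-5 mol/kg
α₀ = 1/(1 + K1/[H⁺] + K1K2/[H⁺]²) = 1/(1 + 10^+1.67 + 10^+0.39) = 0.01991
DIC = [CO2*]/α₀ = 3.010×10^-5 / 0.01991 = 1.512 mmol/kg
[CO3²⁻] = α₂·DIC; α₂ = 0.04887, so [CO3²⁻] = 0.04887 × 1.512 = 0.0739 mmol/kg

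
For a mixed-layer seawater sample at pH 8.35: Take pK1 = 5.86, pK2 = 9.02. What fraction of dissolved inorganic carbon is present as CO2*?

α₀ = 0.00266

α₀ = 1 / (1 + K1/[H⁺] + K1K2/[H⁺]²) = 1 / (1 + 10^+2.49 + 10^+1.82)
   = 1 / (1 + 309.03 + 66.069) = 1/376.10 = 0.002659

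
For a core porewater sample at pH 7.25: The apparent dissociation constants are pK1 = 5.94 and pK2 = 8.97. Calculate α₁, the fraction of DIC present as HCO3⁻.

α₁ = 0.936

α₁ = 1 / (1 + [H⁺]/K1 + K2/[H⁺]) = 1 / (1 + 10^-1.31 + 10^-1.72)
   = 1 / (1 + 0.048978 + 0.019055) = 1/1.0680 = 0.9363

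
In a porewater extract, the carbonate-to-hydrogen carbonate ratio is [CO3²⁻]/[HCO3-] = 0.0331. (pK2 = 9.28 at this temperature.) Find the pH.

From K2 = [H⁺][CO3²⁻]/[HCO3-]:  pH = pK2 + log₁₀([CO3²⁻]/[HCO3-])
log₁₀(0.0331) = -1.480
pH = 9.28 + (-1.480) = 7.80

pH = 7.80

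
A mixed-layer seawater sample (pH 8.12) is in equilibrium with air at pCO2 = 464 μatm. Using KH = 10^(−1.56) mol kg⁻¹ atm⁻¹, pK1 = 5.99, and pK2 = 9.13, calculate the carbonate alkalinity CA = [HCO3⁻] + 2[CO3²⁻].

CA = 2.06 mmol/kg

[CO2*] = KH · pCO2 = 10^(−1.56) × 464×10^-6 = 1.278×10^-5 mol/kg
α₀ = 1/(1 + K1/[H⁺] + K1K2/[H⁺]²) = 1/(1 + 10^+2.13 + 10^+1.12) = 0.006708
DIC = [CO2*]/α₀ = 1.278×10^-5 / 0.006708 = 1.905 mmol/kg
CA = (α₁ + 2α₂)·DIC = (0.9049 + 2×0.08843) × 1.905 = 2.06 mmol/kg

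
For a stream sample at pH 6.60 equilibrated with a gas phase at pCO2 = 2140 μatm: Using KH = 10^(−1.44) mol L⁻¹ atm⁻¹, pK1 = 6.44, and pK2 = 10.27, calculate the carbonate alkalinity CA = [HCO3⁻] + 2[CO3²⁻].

[CO2*] = KH · pCO2 = 10^(−1.44) × 2140×10^-6 = 7.770×10^-5 mol/L
α₀ = 1/(1 + K1/[H⁺] + K1K2/[H⁺]²) = 1/(1 + 10^+0.16 + 10^-3.51) = 0.4089
DIC = [CO2*]/α₀ = 7.770×10^-5 / 0.4089 = 0.1900 mmol/L
CA = (α₁ + 2α₂)·DIC = (0.5910 + 2×0.0001264) × 0.1900 = 0.112 mmol/L

CA = 0.112 mmol/L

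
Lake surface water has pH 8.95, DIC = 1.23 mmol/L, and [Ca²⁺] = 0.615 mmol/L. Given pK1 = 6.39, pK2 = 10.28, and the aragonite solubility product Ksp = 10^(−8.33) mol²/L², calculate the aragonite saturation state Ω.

α₂ = 1 / (1 + [H⁺]/K2 + [H⁺]²/(K1K2)) = 1 / (1 + 10^+1.33 + 10^-1.23)
   = 1 / (1 + 21.380 + 0.058884) = 1/22.439 = 0.04457
[CO3²⁻] = α₂ × DIC = 0.04457 × 1.23 = 0.05482 mmol/L
Ksp = 10^(−8.33) = 4.677×10^-9
Ω = [Ca²⁺][CO3²⁻]/Ksp = (0.615×10^-3)(5.482×10^-5) / 4.677×10^-9 = 7.21

Ω = 7.21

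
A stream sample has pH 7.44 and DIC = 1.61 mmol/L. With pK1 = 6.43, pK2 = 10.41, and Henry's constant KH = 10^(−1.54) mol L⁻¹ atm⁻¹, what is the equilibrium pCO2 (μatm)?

α₀ = 1 / (1 + K1/[H⁺] + K1K2/[H⁺]²) = 1 / (1 + 10^+1.01 + 10^-1.96)
   = 1 / (1 + 10.233 + 0.010965) = 1/11.244 = 0.08894
[CO2*] = α₀ × DIC = 0.08894 × 1.61 = 0.1432 mmol/L
pCO2 = [CO2*]/KH = 1.432×10^-4 / 2.884×10^-2 = 4960 μatm

pCO2 = 4960 μatm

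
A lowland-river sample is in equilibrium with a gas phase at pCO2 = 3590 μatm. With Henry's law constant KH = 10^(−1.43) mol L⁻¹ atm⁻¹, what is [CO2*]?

[CO2*] = 133 μmol/L

KH = 10^(−1.43) = 3.715×10^-2 mol L⁻¹ atm⁻¹
[CO2*] = KH · pCO2 = 3.715×10^-2 × 3590×10^-6 atm = 1.33×10^-4 mol/L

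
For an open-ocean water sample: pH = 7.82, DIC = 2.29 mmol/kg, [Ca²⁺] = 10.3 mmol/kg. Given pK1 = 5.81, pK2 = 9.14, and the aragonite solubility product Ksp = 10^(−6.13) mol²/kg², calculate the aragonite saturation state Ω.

Ω = 1.44

α₂ = 1 / (1 + [H⁺]/K2 + [H⁺]²/(K1K2)) = 1 / (1 + 10^+1.32 + 10^-0.69)
   = 1 / (1 + 20.893 + 0.20417) = 1/22.097 = 0.04525
[CO3²⁻] = α₂ × DIC = 0.04525 × 2.29 = 0.1036 mmol/kg
Ksp = 10^(−6.13) = 7.413×10^-7
Ω = [Ca²⁺][CO3²⁻]/Ksp = (10.3×10^-3)(1.036×10^-4) / 7.413×10^-7 = 1.44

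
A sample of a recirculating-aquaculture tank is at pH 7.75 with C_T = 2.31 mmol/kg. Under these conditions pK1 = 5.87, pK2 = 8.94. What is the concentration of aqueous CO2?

[CO2*] = 0.0283 mmol/kg

α₀ = 1 / (1 + K1/[H⁺] + K1K2/[H⁺]²) = 1 / (1 + 10^+1.88 + 10^+0.69)
   = 1 / (1 + 75.858 + 4.8978) = 1/81.756 = 0.01223
[CO2*] = α₀ × DIC = 0.01223 × 2.31 = 0.0283 mmol/kg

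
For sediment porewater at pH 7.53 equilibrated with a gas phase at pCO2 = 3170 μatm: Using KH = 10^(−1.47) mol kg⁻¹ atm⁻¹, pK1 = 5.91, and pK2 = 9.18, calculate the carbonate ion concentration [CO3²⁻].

[CO2*] = KH · pCO2 = 10^(−1.47) × 3170×10^-6 = 1.074×10^-4 mol/kg
α₀ = 1/(1 + K1/[H⁺] + K1K2/[H⁺]²) = 1/(1 + 10^+1.62 + 10^-0.03) = 0.02293
DIC = [CO2*]/α₀ = 1.074×10^-4 / 0.02293 = 4.685 mmol/kg
[CO3²⁻] = α₂·DIC; α₂ = 0.02140, so [CO3²⁻] = 0.02140 × 4.685 = 0.100 mmol/kg

[CO3²⁻] = 0.100 mmol/kg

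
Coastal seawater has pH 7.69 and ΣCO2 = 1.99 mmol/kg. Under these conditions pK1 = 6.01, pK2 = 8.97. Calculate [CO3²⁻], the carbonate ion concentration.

α₂ = 1 / (1 + [H⁺]/K2 + [H⁺]²/(K1K2)) = 1 / (1 + 10^+1.28 + 10^-0.40)
   = 1 / (1 + 19.055 + 0.39811) = 1/20.453 = 0.04889
[CO3²⁻] = α₂ × DIC = 0.04889 × 1.99 = 0.0973 mmol/kg

[CO3²⁻] = 0.0973 mmol/kg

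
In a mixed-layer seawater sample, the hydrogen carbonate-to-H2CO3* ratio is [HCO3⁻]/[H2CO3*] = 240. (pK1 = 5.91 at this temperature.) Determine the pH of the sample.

pH = 8.29

From K1 = [H⁺][HCO3⁻]/[H2CO3*]:  pH = pK1 + log₁₀([HCO3⁻]/[H2CO3*])
log₁₀(240) = +2.380
pH = 5.91 + (+2.380) = 8.29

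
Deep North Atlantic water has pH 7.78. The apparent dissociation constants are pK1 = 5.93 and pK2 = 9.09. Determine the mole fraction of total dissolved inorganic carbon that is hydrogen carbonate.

α₁ = 1 / (1 + [H⁺]/K1 + K2/[H⁺]) = 1 / (1 + 10^-1.85 + 10^-1.31)
   = 1 / (1 + 0.014125 + 0.048978) = 1/1.0631 = 0.9406

α₁ = 0.941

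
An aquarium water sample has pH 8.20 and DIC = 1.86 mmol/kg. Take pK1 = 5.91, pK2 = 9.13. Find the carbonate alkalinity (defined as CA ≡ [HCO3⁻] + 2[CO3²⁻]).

CA = [HCO3⁻] + 2[CO3²⁻] = (α₁ + 2α₂)·DIC
At pH 8.20: [H⁺]/K1 = 10^-2.29 = 0.0051286, K2/[H⁺] = 10^-0.93 = 0.11749
α₁ = 1/(1 + 0.0051286 + 0.11749) = 1/1.1226 = 0.8908; α₂ = α₁·K2/[H⁺] = 0.1047
α₁ + 2α₂ = 1.1001
CA = 1.1001 × 1.86 = 2.05 mmol/kg

CA = 2.05 mmol/kg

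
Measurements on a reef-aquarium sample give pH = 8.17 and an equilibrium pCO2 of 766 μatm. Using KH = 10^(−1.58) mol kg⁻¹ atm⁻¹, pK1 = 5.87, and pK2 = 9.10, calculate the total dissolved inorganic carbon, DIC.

DIC = 4.51 mmol/kg

[CO2*] = KH · pCO2 = 10^(−1.58) × 766×10^-6 = 2.015×10^-5 mol/kg
α₀ = 1/(1 + K1/[H⁺] + K1K2/[H⁺]²) = 1/(1 + 10^+2.30 + 10^+1.37) = 0.004465
DIC = [CO2*]/α₀ = 2.015×10^-5 / 0.004465 = 4.51 mmol/kg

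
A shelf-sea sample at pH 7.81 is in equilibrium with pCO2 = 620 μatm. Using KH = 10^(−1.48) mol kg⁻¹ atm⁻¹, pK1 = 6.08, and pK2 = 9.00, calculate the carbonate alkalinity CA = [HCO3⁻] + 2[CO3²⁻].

CA = 1.24 mmol/kg

[CO2*] = KH · pCO2 = 10^(−1.48) × 620×10^-6 = 2.053×10^-5 mol/kg
α₀ = 1/(1 + K1/[H⁺] + K1K2/[H⁺]²) = 1/(1 + 10^+1.73 + 10^+0.54) = 0.01719
DIC = [CO2*]/α₀ = 2.053×10^-5 / 0.01719 = 1.194 mmol/kg
CA = (α₁ + 2α₂)·DIC = (0.9232 + 2×0.05961) × 1.194 = 1.24 mmol/kg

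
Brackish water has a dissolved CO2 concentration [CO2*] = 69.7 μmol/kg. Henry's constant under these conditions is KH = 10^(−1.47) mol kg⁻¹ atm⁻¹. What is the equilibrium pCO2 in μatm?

pCO2 = 2060 μatm

KH = 10^(−1.47) = 3.388×10^-2 mol kg⁻¹ atm⁻¹
pCO2 = [CO2*]/KH = 69.7×10^-6 / 3.388×10^-2 = 2.06×10^-3 atm = 2060 μatm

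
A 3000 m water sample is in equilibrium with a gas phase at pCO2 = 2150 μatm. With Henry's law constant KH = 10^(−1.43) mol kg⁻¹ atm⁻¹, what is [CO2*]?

[CO2*] = 79.9 μmol/kg

KH = 10^(−1.43) = 3.715×10^-2 mol kg⁻¹ atm⁻¹
[CO2*] = KH · pCO2 = 3.715×10^-2 × 2150×10^-6 atm = 7.99×10^-5 mol/kg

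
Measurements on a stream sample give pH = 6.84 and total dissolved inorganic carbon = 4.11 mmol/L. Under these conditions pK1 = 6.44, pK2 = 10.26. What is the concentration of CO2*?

[CO2*] = 1.17 mmol/L

α₀ = 1 / (1 + K1/[H⁺] + K1K2/[H⁺]²) = 1 / (1 + 10^+0.40 + 10^-3.02)
   = 1 / (1 + 2.5119 + 0.00095499) = 1/3.5128 = 0.2847
[CO2*] = α₀ × DIC = 0.2847 × 4.11 = 1.17 mmol/L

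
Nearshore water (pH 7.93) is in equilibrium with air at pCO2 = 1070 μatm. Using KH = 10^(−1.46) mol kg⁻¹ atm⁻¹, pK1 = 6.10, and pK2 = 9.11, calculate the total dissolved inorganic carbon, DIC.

DIC = 2.71 mmol/kg

[CO2*] = KH · pCO2 = 10^(−1.46) × 1070×10^-6 = 3.710×10^-5 mol/kg
α₀ = 1/(1 + K1/[H⁺] + K1K2/[H⁺]²) = 1/(1 + 10^+1.83 + 10^+0.65) = 0.01368
DIC = [CO2*]/α₀ = 3.710×10^-5 / 0.01368 = 2.71 mmol/kg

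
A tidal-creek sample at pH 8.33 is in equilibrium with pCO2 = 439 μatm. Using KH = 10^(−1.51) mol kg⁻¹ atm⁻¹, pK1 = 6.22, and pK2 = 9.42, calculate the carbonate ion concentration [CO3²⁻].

[CO2*] = KH · pCO2 = 10^(−1.51) × 439×10^-6 = 1.357×10^-5 mol/kg
α₀ = 1/(1 + K1/[H⁺] + K1K2/[H⁺]²) = 1/(1 + 10^+2.11 + 10^+1.02) = 0.007128
DIC = [CO2*]/α₀ = 1.357×10^-5 / 0.007128 = 1.903 mmol/kg
[CO3²⁻] = α₂·DIC; α₂ = 0.07464, so [CO3²⁻] = 0.07464 × 1.903 = 0.142 mmol/kg

[CO3²⁻] = 0.142 mmol/kg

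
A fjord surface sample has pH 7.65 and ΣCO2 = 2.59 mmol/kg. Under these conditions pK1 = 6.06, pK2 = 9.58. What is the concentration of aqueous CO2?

[CO2*] = 0.0642 mmol/kg

α₀ = 1 / (1 + K1/[H⁺] + K1K2/[H⁺]²) = 1 / (1 + 10^+1.59 + 10^-0.34)
   = 1 / (1 + 38.905 + 0.45709) = 1/40.362 = 0.02478
[CO2*] = α₀ × DIC = 0.02478 × 2.59 = 0.0642 mmol/kg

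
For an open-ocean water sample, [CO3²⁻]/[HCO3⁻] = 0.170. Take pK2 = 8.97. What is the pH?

pH = 8.20

From K2 = [H⁺][CO3²⁻]/[HCO3⁻]:  pH = pK2 + log₁₀([CO3²⁻]/[HCO3⁻])
log₁₀(0.170) = -0.770
pH = 8.97 + (-0.770) = 8.20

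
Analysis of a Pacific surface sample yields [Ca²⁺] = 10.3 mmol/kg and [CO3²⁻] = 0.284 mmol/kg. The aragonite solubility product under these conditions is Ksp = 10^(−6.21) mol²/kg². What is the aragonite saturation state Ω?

Ω = 4.74

Ksp = 10^(−6.21) = 6.166×10^-7
Ω = [Ca²⁺][CO3²⁻]/Ksp = (10.3×10^-3)(0.284×10^-3) / 6.166×10^-7 = 4.74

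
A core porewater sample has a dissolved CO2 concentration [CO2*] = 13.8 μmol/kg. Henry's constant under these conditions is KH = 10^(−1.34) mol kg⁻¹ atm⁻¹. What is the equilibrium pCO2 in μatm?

KH = 10^(−1.34) = 4.571×10^-2 mol kg⁻¹ atm⁻¹
pCO2 = [CO2*]/KH = 13.8×10^-6 / 4.571×10^-2 = 3.02×10^-4 atm = 302 μatm

pCO2 = 302 μatm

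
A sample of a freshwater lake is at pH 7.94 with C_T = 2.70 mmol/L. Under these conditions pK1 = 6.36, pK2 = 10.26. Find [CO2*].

α₀ = 1 / (1 + K1/[H⁺] + K1K2/[H⁺]²) = 1 / (1 + 10^+1.58 + 10^-0.74)
   = 1 / (1 + 38.019 + 0.18197) = 1/39.201 = 0.02551
[CO2*] = α₀ × DIC = 0.02551 × 2.70 = 0.0689 mmol/L

[CO2*] = 0.0689 mmol/L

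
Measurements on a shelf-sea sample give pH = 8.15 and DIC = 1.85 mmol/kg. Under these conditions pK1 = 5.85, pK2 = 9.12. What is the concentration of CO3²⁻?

α₂ = 1 / (1 + [H⁺]/K2 + [H⁺]²/(K1K2)) = 1 / (1 + 10^+0.97 + 10^-1.33)
   = 1 / (1 + 9.3325 + 0.046774) = 1/10.379 = 0.09635
[CO3²⁻] = α₂ × DIC = 0.09635 × 1.85 = 0.178 mmol/kg

[CO3²⁻] = 0.178 mmol/kg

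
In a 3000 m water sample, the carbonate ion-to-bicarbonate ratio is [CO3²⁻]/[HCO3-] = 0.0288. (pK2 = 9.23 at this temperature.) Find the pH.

pH = 7.69

From K2 = [H⁺][CO3²⁻]/[HCO3-]:  pH = pK2 + log₁₀([CO3²⁻]/[HCO3-])
log₁₀(0.0288) = -1.541
pH = 9.23 + (-1.541) = 7.69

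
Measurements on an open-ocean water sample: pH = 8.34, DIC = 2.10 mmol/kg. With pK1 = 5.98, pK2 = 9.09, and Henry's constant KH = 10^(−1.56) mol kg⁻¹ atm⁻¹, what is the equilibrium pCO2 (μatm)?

α₀ = 1 / (1 + K1/[H⁺] + K1K2/[H⁺]²) = 1 / (1 + 10^+2.36 + 10^+1.61)
   = 1 / (1 + 229.09 + 40.738) = 1/270.82 = 0.003692
[CO2*] = α₀ × DIC = 0.003692 × 2.10 = 0.007754 mmol/kg = 7.754 μmol/kg
pCO2 = [CO2*]/KH = 7.754×10^-6 / 2.754×10^-2 = 282 μatm

pCO2 = 282 μatm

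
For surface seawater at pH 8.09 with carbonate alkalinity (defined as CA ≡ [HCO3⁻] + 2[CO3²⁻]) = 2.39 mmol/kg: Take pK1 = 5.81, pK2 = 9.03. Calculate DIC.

DIC = 2.18 mmol/kg

CA = [HCO3⁻] + 2[CO3²⁻] = (α₁ + 2α₂)·DIC
At pH 8.09: [H⁺]/K1 = 10^-2.28 = 0.0052481, K2/[H⁺] = 10^-0.94 = 0.11482
α₁ = 1/(1 + 0.0052481 + 0.11482) = 1/1.1201 = 0.8928; α₂ = α₁·K2/[H⁺] = 0.1025
α₁ + 2α₂ = 1.0978
DIC = CA / (α₁ + 2α₂) = 2.39 / 1.0978 = 2.18 mmol/kg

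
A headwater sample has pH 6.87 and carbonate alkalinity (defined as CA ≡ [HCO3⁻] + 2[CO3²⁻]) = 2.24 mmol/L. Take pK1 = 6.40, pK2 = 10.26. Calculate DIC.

DIC = 3.00 mmol/L

CA = [HCO3⁻] + 2[CO3²⁻] = (α₁ + 2α₂)·DIC
At pH 6.87: [H⁺]/K1 = 10^-0.47 = 0.33884, K2/[H⁺] = 10^-3.39 = 0.00040738
α₁ = 1/(1 + 0.33884 + 0.00040738) = 1/1.3393 = 0.7467; α₂ = α₁·K2/[H⁺] = 0.0003042
α₁ + 2α₂ = 0.7473
DIC = CA / (α₁ + 2α₂) = 2.24 / 0.7473 = 3.00 mmol/L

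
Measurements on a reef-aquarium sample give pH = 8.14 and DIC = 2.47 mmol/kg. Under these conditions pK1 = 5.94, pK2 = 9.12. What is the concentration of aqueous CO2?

[CO2*] = 14.0 μmol/kg

α₀ = 1 / (1 + K1/[H⁺] + K1K2/[H⁺]²) = 1 / (1 + 10^+2.20 + 10^+1.22)
   = 1 / (1 + 158.49 + 16.596) = 1/176.09 = 0.005679
[CO2*] = α₀ × DIC = 0.005679 × 2.47 = 0.0140 mmol/kg = 14.0 μmol/kg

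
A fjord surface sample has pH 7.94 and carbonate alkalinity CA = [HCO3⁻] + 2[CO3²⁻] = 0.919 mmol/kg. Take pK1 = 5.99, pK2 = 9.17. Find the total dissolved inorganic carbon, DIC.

CA = [HCO3⁻] + 2[CO3²⁻] = (α₁ + 2α₂)·DIC
At pH 7.94: [H⁺]/K1 = 10^-1.95 = 0.011220, K2/[H⁺] = 10^-1.23 = 0.058884
α₁ = 1/(1 + 0.011220 + 0.058884) = 1/1.0701 = 0.9345; α₂ = α₁·K2/[H⁺] = 0.05503
α₁ + 2α₂ = 1.0445
DIC = CA / (α₁ + 2α₂) = 0.919 / 1.0445 = 0.880 mmol/kg

DIC = 0.880 mmol/kg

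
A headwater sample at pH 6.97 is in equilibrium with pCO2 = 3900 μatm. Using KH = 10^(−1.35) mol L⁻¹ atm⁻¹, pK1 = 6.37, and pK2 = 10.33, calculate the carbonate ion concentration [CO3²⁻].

[CO2*] = KH · pCO2 = 10^(−1.35) × 3900×10^-6 = 1.742×10^-4 mol/L
α₀ = 1/(1 + K1/[H⁺] + K1K2/[H⁺]²) = 1/(1 + 10^+0.60 + 10^-2.76) = 0.2007
DIC = [CO2*]/α₀ = 1.742×10^-4 / 0.2007 = 0.8680 mmol/L
[CO3²⁻] = α₂·DIC; α₂ = 0.0003488, so [CO3²⁻] = 0.0003488 × 0.8680 = 0.000303 mmol/L = 0.303 μmol/L

[CO3²⁻] = 0.303 μmol/L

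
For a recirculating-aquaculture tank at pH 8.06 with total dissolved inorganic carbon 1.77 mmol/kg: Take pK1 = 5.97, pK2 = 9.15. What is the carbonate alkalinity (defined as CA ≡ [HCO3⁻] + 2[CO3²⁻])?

CA = 1.89 mmol/kg

CA = [HCO3⁻] + 2[CO3²⁻] = (α₁ + 2α₂)·DIC
At pH 8.06: [H⁺]/K1 = 10^-2.09 = 0.0081283, K2/[H⁺] = 10^-1.09 = 0.081283
α₁ = 1/(1 + 0.0081283 + 0.081283) = 1/1.0894 = 0.9179; α₂ = α₁·K2/[H⁺] = 0.07461
α₁ + 2α₂ = 1.0672
CA = 1.0672 × 1.77 = 1.89 mmol/kg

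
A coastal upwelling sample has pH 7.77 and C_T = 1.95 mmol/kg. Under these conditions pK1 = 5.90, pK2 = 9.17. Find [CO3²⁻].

α₂ = 1 / (1 + [H⁺]/K2 + [H⁺]²/(K1K2)) = 1 / (1 + 10^+1.40 + 10^-0.47)
   = 1 / (1 + 25.119 + 0.33884) = 1/26.458 = 0.03780
[CO3²⁻] = α₂ × DIC = 0.03780 × 1.95 = 0.0737 mmol/kg

[CO3²⁻] = 0.0737 mmol/kg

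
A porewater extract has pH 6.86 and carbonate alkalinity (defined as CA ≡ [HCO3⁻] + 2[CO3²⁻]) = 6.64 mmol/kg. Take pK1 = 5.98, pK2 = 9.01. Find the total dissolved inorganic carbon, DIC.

CA = [HCO3⁻] + 2[CO3²⁻] = (α₁ + 2α₂)·DIC
At pH 6.86: [H⁺]/K1 = 10^-0.88 = 0.13183, K2/[H⁺] = 10^-2.15 = 0.0070795
α₁ = 1/(1 + 0.13183 + 0.0070795) = 1/1.1389 = 0.8780; α₂ = α₁·K2/[H⁺] = 0.006216
α₁ + 2α₂ = 0.8905
DIC = CA / (α₁ + 2α₂) = 6.64 / 0.8905 = 7.46 mmol/kg

DIC = 7.46 mmol/kg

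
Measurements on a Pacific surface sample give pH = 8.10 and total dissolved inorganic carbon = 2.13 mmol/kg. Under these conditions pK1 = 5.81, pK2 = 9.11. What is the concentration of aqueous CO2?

α₀ = 1 / (1 + K1/[H⁺] + K1K2/[H⁺]²) = 1 / (1 + 10^+2.29 + 10^+1.28)
   = 1 / (1 + 194.98 + 19.055) = 1/215.04 = 0.004650
[CO2*] = α₀ × DIC = 0.004650 × 2.13 = 0.00991 mmol/kg = 9.91 μmol/kg

[CO2*] = 9.91 μmol/kg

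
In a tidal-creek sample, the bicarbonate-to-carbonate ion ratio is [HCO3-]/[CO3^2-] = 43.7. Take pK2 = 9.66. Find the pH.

pH = 8.02

From K2 = [H⁺][CO3^2-]/[HCO3-]:  pH = pK2 − log₁₀([HCO3-]/[CO3^2-])
log₁₀(43.7) = +1.640
pH = 9.66 − (+1.640) = 8.02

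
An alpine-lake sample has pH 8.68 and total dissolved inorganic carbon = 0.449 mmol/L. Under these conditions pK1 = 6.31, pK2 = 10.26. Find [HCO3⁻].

[HCO3⁻] = 0.436 mmol/L

α₁ = 1 / (1 + [H⁺]/K1 + K2/[H⁺]) = 1 / (1 + 10^-2.37 + 10^-1.58)
   = 1 / (1 + 0.0042658 + 0.026303) = 1/1.0306 = 0.9703
[HCO3⁻] = α₁ × DIC = 0.9703 × 0.449 = 0.436 mmol/L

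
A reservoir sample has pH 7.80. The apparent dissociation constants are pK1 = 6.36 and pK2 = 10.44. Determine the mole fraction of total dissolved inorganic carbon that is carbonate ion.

α₂ = 1 / (1 + [H⁺]/K2 + [H⁺]²/(K1K2)) = 1 / (1 + 10^+2.64 + 10^+1.20)
   = 1 / (1 + 436.52 + 15.849) = 1/453.36 = 0.002206

α₂ = 0.00221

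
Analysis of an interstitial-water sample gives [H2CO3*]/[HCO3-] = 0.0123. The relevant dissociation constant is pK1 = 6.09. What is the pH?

From K1 = [H⁺][HCO3-]/[H2CO3*]:  pH = pK1 − log₁₀([H2CO3*]/[HCO3-])
log₁₀(0.0123) = -1.910
pH = 6.09 − (-1.910) = 8.00

pH = 8.00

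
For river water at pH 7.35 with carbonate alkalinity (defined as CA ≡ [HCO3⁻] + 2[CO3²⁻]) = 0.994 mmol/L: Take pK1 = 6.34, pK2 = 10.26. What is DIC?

DIC = 1.09 mmol/L

CA = [HCO3⁻] + 2[CO3²⁻] = (α₁ + 2α₂)·DIC
At pH 7.35: [H⁺]/K1 = 10^-1.01 = 0.097724, K2/[H⁺] = 10^-2.91 = 0.0012303
α₁ = 1/(1 + 0.097724 + 0.0012303) = 1/1.0990 = 0.9100; α₂ = α₁·K2/[H⁺] = 0.001119
α₁ + 2α₂ = 0.9122
DIC = CA / (α₁ + 2α₂) = 0.994 / 0.9122 = 1.09 mmol/L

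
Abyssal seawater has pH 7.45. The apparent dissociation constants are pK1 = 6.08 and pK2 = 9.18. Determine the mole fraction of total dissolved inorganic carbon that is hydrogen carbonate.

α₁ = 1 / (1 + [H⁺]/K1 + K2/[H⁺]) = 1 / (1 + 10^-1.37 + 10^-1.73)
   = 1 / (1 + 0.042658 + 0.018621) = 1/1.0613 = 0.9423

α₁ = 0.942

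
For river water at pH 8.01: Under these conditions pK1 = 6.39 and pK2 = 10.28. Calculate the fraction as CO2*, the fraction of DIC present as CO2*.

α₀ = 0.0233

α₀ = 1 / (1 + K1/[H⁺] + K1K2/[H⁺]²) = 1 / (1 + 10^+1.62 + 10^-0.65)
   = 1 / (1 + 41.687 + 0.22387) = 1/42.911 = 0.02330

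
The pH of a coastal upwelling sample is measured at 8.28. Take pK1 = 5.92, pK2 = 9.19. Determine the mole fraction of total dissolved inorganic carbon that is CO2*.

α₀ = 1 / (1 + K1/[H⁺] + K1K2/[H⁺]²) = 1 / (1 + 10^+2.36 + 10^+1.45)
   = 1 / (1 + 229.09 + 28.184) = 1/258.27 = 0.003872

α₀ = 0.00387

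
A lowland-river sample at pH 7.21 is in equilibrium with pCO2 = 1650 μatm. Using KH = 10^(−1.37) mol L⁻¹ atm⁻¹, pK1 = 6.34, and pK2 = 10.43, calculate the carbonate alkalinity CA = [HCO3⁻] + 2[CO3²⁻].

[CO2*] = KH · pCO2 = 10^(−1.37) × 1650×10^-6 = 7.039×10^-5 mol/L
α₀ = 1/(1 + K1/[H⁺] + K1K2/[H⁺]²) = 1/(1 + 10^+0.87 + 10^-2.35) = 0.1188
DIC = [CO2*]/α₀ = 7.039×10^-5 / 0.1188 = 0.5925 mmol/L
CA = (α₁ + 2α₂)·DIC = (0.8807 + 2×0.0005307) × 0.5925 = 0.522 mmol/L

CA = 0.522 mmol/L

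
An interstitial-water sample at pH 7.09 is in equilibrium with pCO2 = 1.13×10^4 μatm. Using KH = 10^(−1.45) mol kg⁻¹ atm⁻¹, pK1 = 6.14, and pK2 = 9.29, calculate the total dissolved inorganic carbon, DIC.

DIC = 4.00 mmol/kg

[CO2*] = KH · pCO2 = 10^(−1.45) × 1.13×10^4×10^-6 = 4.009×10^-4 mol/kg
α₀ = 1/(1 + K1/[H⁺] + K1K2/[H⁺]²) = 1/(1 + 10^+0.95 + 10^-1.25) = 0.1003
DIC = [CO2*]/α₀ = 4.009×10^-4 / 0.1003 = 4.00 mmol/kg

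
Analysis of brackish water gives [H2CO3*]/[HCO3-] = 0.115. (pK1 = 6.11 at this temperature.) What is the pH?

From K1 = [H⁺][HCO3-]/[H2CO3*]:  pH = pK1 − log₁₀([H2CO3*]/[HCO3-])
log₁₀(0.115) = -0.939
pH = 6.11 − (-0.939) = 7.05

pH = 7.05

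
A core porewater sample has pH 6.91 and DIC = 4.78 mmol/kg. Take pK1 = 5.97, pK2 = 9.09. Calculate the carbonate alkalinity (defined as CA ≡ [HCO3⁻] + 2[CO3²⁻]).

CA = [HCO3⁻] + 2[CO3²⁻] = (α₁ + 2α₂)·DIC
At pH 6.91: [H⁺]/K1 = 10^-0.94 = 0.11482, K2/[H⁺] = 10^-2.18 = 0.0066069
α₁ = 1/(1 + 0.11482 + 0.0066069) = 1/1.1214 = 0.8917; α₂ = α₁·K2/[H⁺] = 0.005892
α₁ + 2α₂ = 0.9035
CA = 0.9035 × 4.78 = 4.32 mmol/kg

CA = 4.32 mmol/kg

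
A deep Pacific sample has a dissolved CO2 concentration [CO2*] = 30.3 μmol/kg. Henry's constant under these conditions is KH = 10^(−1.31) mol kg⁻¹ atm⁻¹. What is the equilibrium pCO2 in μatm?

KH = 10^(−1.31) = 4.898×10^-2 mol kg⁻¹ atm⁻¹
pCO2 = [CO2*]/KH = 30.3×10^-6 / 4.898×10^-2 = 6.19×10^-4 atm = 619 μatm

pCO2 = 619 μatm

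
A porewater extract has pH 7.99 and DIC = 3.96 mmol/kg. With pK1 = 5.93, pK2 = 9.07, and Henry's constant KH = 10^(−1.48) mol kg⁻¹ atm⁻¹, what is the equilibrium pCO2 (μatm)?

pCO2 = 954 μatm

α₀ = 1 / (1 + K1/[H⁺] + K1K2/[H⁺]²) = 1 / (1 + 10^+2.06 + 10^+0.98)
   = 1 / (1 + 114.82 + 9.5499) = 1/125.37 = 0.007977
[CO2*] = α₀ × DIC = 0.007977 × 3.96 = 0.03159 mmol/kg
pCO2 = [CO2*]/KH = 3.159×10^-5 / 3.311×10^-2 = 954 μatm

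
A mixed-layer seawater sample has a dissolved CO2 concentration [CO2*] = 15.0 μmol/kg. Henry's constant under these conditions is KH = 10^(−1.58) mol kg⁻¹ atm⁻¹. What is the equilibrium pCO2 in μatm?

KH = 10^(−1.58) = 2.630×10^-2 mol kg⁻¹ atm⁻¹
pCO2 = [CO2*]/KH = 15.0×10^-6 / 2.630×10^-2 = 5.70×10^-4 atm = 570 μatm

pCO2 = 570 μatm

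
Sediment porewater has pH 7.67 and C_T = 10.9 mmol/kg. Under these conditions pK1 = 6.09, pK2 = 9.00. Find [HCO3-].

[HCO3⁻] = 10.2 mmol/kg

α₁ = 1 / (1 + [H⁺]/K1 + K2/[H⁺]) = 1 / (1 + 10^-1.58 + 10^-1.33)
   = 1 / (1 + 0.026303 + 0.046774) = 1/1.0731 = 0.9319
[HCO3⁻] = α₁ × DIC = 0.9319 × 10.9 = 10.2 mmol/kg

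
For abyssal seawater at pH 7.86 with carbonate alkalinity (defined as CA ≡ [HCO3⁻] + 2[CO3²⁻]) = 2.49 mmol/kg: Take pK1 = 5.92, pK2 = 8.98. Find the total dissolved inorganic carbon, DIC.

DIC = 2.35 mmol/kg

CA = [HCO3⁻] + 2[CO3²⁻] = (α₁ + 2α₂)·DIC
At pH 7.86: [H⁺]/K1 = 10^-1.94 = 0.011482, K2/[H⁺] = 10^-1.12 = 0.075858
α₁ = 1/(1 + 0.011482 + 0.075858) = 1/1.0873 = 0.9197; α₂ = α₁·K2/[H⁺] = 0.06976
α₁ + 2α₂ = 1.0592
DIC = CA / (α₁ + 2α₂) = 2.49 / 1.0592 = 2.35 mmol/kg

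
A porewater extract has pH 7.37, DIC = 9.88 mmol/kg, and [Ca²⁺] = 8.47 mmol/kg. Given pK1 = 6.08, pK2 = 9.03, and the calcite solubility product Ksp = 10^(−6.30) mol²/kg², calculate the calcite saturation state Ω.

Ω = 3.40

α₂ = 1 / (1 + [H⁺]/K2 + [H⁺]²/(K1K2)) = 1 / (1 + 10^+1.66 + 10^+0.37)
   = 1 / (1 + 45.709 + 2.3442) = 1/49.053 = 0.02039
[CO3²⁻] = α₂ × DIC = 0.02039 × 9.88 = 0.2014 mmol/kg
Ksp = 10^(−6.30) = 5.012×10^-7
Ω = [Ca²⁺][CO3²⁻]/Ksp = (8.47×10^-3)(2.014×10^-4) / 5.012×10^-7 = 3.40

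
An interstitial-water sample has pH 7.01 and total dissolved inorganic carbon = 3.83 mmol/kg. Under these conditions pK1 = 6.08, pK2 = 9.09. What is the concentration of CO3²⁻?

α₂ = 1 / (1 + [H⁺]/K2 + [H⁺]²/(K1K2)) = 1 / (1 + 10^+2.08 + 10^+1.15)
   = 1 / (1 + 120.23 + 14.125) = 1/135.35 = 0.007388
[CO3²⁻] = α₂ × DIC = 0.007388 × 3.83 = 0.0283 mmol/kg

[CO3²⁻] = 0.0283 mmol/kg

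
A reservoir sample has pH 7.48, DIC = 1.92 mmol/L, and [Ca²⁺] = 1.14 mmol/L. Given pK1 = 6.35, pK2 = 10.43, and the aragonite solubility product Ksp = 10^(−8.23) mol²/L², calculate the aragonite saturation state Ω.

α₂ = 1 / (1 + [H⁺]/K2 + [H⁺]²/(K1K2)) = 1 / (1 + 10^+2.95 + 10^+1.82)
   = 1 / (1 + 891.25 + 66.069) = 1/958.32 = 0.001043
[CO3²⁻] = α₂ × DIC = 0.001043 × 1.92 = 0.002004 mmol/L = 2.004 μmol/L
Ksp = 10^(−8.23) = 5.888×10^-9
Ω = [Ca²⁺][CO3²⁻]/Ksp = (1.14×10^-3)(2.004×10^-6) / 5.888×10^-9 = 0.388

Ω = 0.388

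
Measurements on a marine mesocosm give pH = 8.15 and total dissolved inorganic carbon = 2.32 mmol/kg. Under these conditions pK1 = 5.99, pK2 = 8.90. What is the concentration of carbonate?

[CO3²⁻] = 0.348 mmol/kg

α₂ = 1 / (1 + [H⁺]/K2 + [H⁺]²/(K1K2)) = 1 / (1 + 10^+0.75 + 10^-1.41)
   = 1 / (1 + 5.6234 + 0.038905) = 1/6.6623 = 0.1501
[CO3²⁻] = α₂ × DIC = 0.1501 × 2.32 = 0.348 mmol/kg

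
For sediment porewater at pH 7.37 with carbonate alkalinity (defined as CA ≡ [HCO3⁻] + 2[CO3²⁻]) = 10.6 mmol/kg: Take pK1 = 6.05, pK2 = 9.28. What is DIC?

CA = [HCO3⁻] + 2[CO3²⁻] = (α₁ + 2α₂)·DIC
At pH 7.37: [H⁺]/K1 = 10^-1.32 = 0.047863, K2/[H⁺] = 10^-1.91 = 0.012303
α₁ = 1/(1 + 0.047863 + 0.012303) = 1/1.0602 = 0.9432; α₂ = α₁·K2/[H⁺] = 0.01160
α₁ + 2α₂ = 0.9665
DIC = CA / (α₁ + 2α₂) = 10.6 / 0.9665 = 11.0 mmol/kg

DIC = 11.0 mmol/kg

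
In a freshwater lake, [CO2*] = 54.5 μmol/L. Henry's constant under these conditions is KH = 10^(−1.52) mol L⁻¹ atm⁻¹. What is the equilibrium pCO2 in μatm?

pCO2 = 1800 μatm

KH = 10^(−1.52) = 3.020×10^-2 mol L⁻¹ atm⁻¹
pCO2 = [CO2*]/KH = 54.5×10^-6 / 3.020×10^-2 = 1.80×10^-3 atm = 1800 μatm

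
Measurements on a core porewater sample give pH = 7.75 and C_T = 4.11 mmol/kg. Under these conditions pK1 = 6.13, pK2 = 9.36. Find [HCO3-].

α₁ = 1 / (1 + [H⁺]/K1 + K2/[H⁺]) = 1 / (1 + 10^-1.62 + 10^-1.61)
   = 1 / (1 + 0.023988 + 0.024547) = 1/1.0485 = 0.9537
[HCO3⁻] = α₁ × DIC = 0.9537 × 4.11 = 3.92 mmol/kg

[HCO3⁻] = 3.92 mmol/kg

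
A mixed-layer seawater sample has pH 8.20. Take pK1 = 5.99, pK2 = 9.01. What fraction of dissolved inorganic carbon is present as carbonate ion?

α₂ = 1 / (1 + [H⁺]/K2 + [H⁺]²/(K1K2)) = 1 / (1 + 10^+0.81 + 10^-1.40)
   = 1 / (1 + 6.4565 + 0.039811) = 1/7.4964 = 0.1334

α₂ = 0.133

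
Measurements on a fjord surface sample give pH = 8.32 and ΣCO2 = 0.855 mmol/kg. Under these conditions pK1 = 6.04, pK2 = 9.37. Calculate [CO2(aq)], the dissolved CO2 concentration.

[CO2*] = 4.10 μmol/kg

α₀ = 1 / (1 + K1/[H⁺] + K1K2/[H⁺]²) = 1 / (1 + 10^+2.28 + 10^+1.23)
   = 1 / (1 + 190.55 + 16.982) = 1/208.53 = 0.004796
[CO2*] = α₀ × DIC = 0.004796 × 0.855 = 0.00410 mmol/kg = 4.10 μmol/kg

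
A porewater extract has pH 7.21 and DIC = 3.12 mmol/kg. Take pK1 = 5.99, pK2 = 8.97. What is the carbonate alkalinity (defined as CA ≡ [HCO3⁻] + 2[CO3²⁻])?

CA = [HCO3⁻] + 2[CO3²⁻] = (α₁ + 2α₂)·DIC
At pH 7.21: [H⁺]/K1 = 10^-1.22 = 0.060256, K2/[H⁺] = 10^-1.76 = 0.017378
α₁ = 1/(1 + 0.060256 + 0.017378) = 1/1.0776 = 0.9280; α₂ = α₁·K2/[H⁺] = 0.01613
α₁ + 2α₂ = 0.9602
CA = 0.9602 × 3.12 = 3.00 mmol/kg

CA = 3.00 mmol/kg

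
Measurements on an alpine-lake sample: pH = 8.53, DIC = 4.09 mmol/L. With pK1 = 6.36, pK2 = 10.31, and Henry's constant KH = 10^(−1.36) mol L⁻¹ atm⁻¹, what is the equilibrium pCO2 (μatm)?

α₀ = 1 / (1 + K1/[H⁺] + K1K2/[H⁺]²) = 1 / (1 + 10^+2.17 + 10^+0.39)
   = 1 / (1 + 147.91 + 2.4547) = 1/151.37 = 0.006607
[CO2*] = α₀ × DIC = 0.006607 × 4.09 = 0.02702 mmol/L
pCO2 = [CO2*]/KH = 2.702×10^-5 / 4.365×10^-2 = 619 μatm

pCO2 = 619 μatm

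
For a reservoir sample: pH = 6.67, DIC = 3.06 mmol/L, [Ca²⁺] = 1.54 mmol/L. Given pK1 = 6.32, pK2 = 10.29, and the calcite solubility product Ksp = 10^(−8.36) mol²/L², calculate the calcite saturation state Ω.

α₂ = 1 / (1 + [H⁺]/K2 + [H⁺]²/(K1K2)) = 1 / (1 + 10^+3.62 + 10^+3.27)
   = 1 / (1 + 4168.7 + 1862.1) = 1/6031.8 = 0.0001658
[CO3²⁻] = α₂ × DIC = 0.0001658 × 3.06 = 0.0005073 mmol/L = 0.5073 μmol/L
Ksp = 10^(−8.36) = 4.365×10^-9
Ω = [Ca²⁺][CO3²⁻]/Ksp = (1.54×10^-3)(5.073×10^-7) / 4.365×10^-9 = 0.179

Ω = 0.179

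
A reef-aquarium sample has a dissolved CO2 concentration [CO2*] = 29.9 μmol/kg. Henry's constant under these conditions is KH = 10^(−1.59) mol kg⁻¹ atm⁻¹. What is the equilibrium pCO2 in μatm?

pCO2 = 1160 μatm

KH = 10^(−1.59) = 2.570×10^-2 mol kg⁻¹ atm⁻¹
pCO2 = [CO2*]/KH = 29.9×10^-6 / 2.570×10^-2 = 1.16×10^-3 atm = 1160 μatm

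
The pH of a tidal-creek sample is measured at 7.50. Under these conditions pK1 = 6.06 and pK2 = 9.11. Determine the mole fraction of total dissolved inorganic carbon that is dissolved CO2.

α₀ = 1 / (1 + K1/[H⁺] + K1K2/[H⁺]²) = 1 / (1 + 10^+1.44 + 10^-0.17)
   = 1 / (1 + 27.542 + 0.67608) = 1/29.218 = 0.03423

α₀ = 0.0342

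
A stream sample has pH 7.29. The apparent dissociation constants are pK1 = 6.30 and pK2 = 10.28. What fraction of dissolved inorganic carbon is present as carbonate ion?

α₂ = 0.000927

α₂ = 1 / (1 + [H⁺]/K2 + [H⁺]²/(K1K2)) = 1 / (1 + 10^+2.99 + 10^+2.00)
   = 1 / (1 + 977.24 + 100.00) = 1/1078.2 = 0.0009274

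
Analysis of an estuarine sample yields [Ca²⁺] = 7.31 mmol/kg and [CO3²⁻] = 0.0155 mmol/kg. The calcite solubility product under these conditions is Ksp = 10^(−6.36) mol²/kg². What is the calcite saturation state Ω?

Ksp = 10^(−6.36) = 4.365×10^-7
Ω = [Ca²⁺][CO3²⁻]/Ksp = (7.31×10^-3)(0.0155×10^-3) / 4.365×10^-7 = 0.260

Ω = 0.260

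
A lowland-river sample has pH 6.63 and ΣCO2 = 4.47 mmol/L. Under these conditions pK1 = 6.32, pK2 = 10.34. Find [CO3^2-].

[CO3²⁻] = 0.585 μmol/L

α₂ = 1 / (1 + [H⁺]/K2 + [H⁺]²/(K1K2)) = 1 / (1 + 10^+3.71 + 10^+3.40)
   = 1 / (1 + 5128.6 + 2511.9) = 1/7641.5 = 0.0001309
[CO3²⁻] = α₂ × DIC = 0.0001309 × 4.47 = 0.000585 mmol/L = 0.585 μmol/L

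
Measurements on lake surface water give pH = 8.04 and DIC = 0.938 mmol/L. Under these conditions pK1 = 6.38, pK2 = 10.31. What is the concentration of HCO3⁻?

α₁ = 1 / (1 + [H⁺]/K1 + K2/[H⁺]) = 1 / (1 + 10^-1.66 + 10^-2.27)
   = 1 / (1 + 0.021878 + 0.0053703) = 1/1.0272 = 0.9735
[HCO3⁻] = α₁ × DIC = 0.9735 × 0.938 = 0.913 mmol/L

[HCO3⁻] = 0.913 mmol/L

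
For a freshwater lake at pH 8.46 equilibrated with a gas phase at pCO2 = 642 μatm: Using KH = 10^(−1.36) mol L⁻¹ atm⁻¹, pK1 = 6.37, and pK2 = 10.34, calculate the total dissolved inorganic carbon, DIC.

[CO2*] = KH · pCO2 = 10^(−1.36) × 642×10^-6 = 2.802×10^-5 mol/L
α₀ = 1/(1 + K1/[H⁺] + K1K2/[H⁺]²) = 1/(1 + 10^+2.09 + 10^+0.21) = 0.007959
DIC = [CO2*]/α₀ = 2.802×10^-5 / 0.007959 = 3.52 mmol/L

DIC = 3.52 mmol/L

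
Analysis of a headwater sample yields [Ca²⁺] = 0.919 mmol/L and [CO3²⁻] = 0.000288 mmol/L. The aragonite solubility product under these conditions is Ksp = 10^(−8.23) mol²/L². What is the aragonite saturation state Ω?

Ksp = 10^(−8.23) = 5.888×10^-9
Ω = [Ca²⁺][CO3²⁻]/Ksp = (0.919×10^-3)(0.000288×10^-3) / 5.888×10^-9 = 0.0449

Ω = 0.0449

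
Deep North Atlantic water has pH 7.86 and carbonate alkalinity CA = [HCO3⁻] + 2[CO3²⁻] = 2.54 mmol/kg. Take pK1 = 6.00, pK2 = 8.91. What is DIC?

DIC = 2.38 mmol/kg

CA = [HCO3⁻] + 2[CO3²⁻] = (α₁ + 2α₂)·DIC
At pH 7.86: [H⁺]/K1 = 10^-1.86 = 0.013804, K2/[H⁺] = 10^-1.05 = 0.089125
α₁ = 1/(1 + 0.013804 + 0.089125) = 1/1.1029 = 0.9067; α₂ = α₁·K2/[H⁺] = 0.08081
α₁ + 2α₂ = 1.0683
DIC = CA / (α₁ + 2α₂) = 2.54 / 1.0683 = 2.38 mmol/kg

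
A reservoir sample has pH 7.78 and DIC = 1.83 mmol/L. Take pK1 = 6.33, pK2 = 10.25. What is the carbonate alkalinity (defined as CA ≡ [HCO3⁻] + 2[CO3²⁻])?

CA = [HCO3⁻] + 2[CO3²⁻] = (α₁ + 2α₂)·DIC
At pH 7.78: [H⁺]/K1 = 10^-1.45 = 0.035481, K2/[H⁺] = 10^-2.47 = 0.0033884
α₁ = 1/(1 + 0.035481 + 0.0033884) = 1/1.0389 = 0.9626; α₂ = α₁·K2/[H⁺] = 0.003262
α₁ + 2α₂ = 0.9691
CA = 0.9691 × 1.83 = 1.77 mmol/L

CA = 1.77 mmol/L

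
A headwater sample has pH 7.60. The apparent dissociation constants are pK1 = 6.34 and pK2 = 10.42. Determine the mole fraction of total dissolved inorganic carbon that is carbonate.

α₂ = 0.00143

α₂ = 1 / (1 + [H⁺]/K2 + [H⁺]²/(K1K2)) = 1 / (1 + 10^+2.82 + 10^+1.56)
   = 1 / (1 + 660.69 + 36.308) = 1/698.00 = 0.001433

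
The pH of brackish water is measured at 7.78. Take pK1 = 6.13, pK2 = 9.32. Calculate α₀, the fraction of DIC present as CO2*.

α₀ = 0.0213

α₀ = 1 / (1 + K1/[H⁺] + K1K2/[H⁺]²) = 1 / (1 + 10^+1.65 + 10^+0.11)
   = 1 / (1 + 44.668 + 1.2882) = 1/46.957 = 0.02130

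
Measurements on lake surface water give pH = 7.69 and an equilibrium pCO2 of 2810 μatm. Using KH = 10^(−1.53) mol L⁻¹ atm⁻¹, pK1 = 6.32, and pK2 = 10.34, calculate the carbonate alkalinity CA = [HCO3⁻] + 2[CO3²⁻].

[CO2*] = KH · pCO2 = 10^(−1.53) × 2810×10^-6 = 8.293×10^-5 mol/L
α₀ = 1/(1 + K1/[H⁺] + K1K2/[H⁺]²) = 1/(1 + 10^+1.37 + 10^-1.28) = 0.04083
DIC = [CO2*]/α₀ = 8.293×10^-5 / 0.04083 = 2.031 mmol/L
CA = (α₁ + 2α₂)·DIC = (0.9570 + 2×0.002143) × 2.031 = 1.95 mmol/L

CA = 1.95 mmol/L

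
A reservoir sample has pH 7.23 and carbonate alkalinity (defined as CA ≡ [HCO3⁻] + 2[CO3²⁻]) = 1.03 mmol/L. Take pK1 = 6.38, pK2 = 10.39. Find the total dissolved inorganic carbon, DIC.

CA = [HCO3⁻] + 2[CO3²⁻] = (α₁ + 2α₂)·DIC
At pH 7.23: [H⁺]/K1 = 10^-0.85 = 0.14125, K2/[H⁺] = 10^-3.16 = 0.00069183
α₁ = 1/(1 + 0.14125 + 0.00069183) = 1/1.1419 = 0.8757; α₂ = α₁·K2/[H⁺] = 0.0006058
α₁ + 2α₂ = 0.8769
DIC = CA / (α₁ + 2α₂) = 1.03 / 0.8769 = 1.17 mmol/L

DIC = 1.17 mmol/L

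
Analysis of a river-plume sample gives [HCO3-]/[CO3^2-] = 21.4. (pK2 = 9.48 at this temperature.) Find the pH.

pH = 8.15

From K2 = [H⁺][CO3^2-]/[HCO3-]:  pH = pK2 − log₁₀([HCO3-]/[CO3^2-])
log₁₀(21.4) = +1.330
pH = 9.48 − (+1.330) = 8.15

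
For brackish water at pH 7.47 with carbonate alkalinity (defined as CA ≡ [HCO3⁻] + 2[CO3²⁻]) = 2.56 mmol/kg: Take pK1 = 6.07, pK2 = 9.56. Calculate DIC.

CA = [HCO3⁻] + 2[CO3²⁻] = (α₁ + 2α₂)·DIC
At pH 7.47: [H⁺]/K1 = 10^-1.40 = 0.039811, K2/[H⁺] = 10^-2.09 = 0.0081283
α₁ = 1/(1 + 0.039811 + 0.0081283) = 1/1.0479 = 0.9543; α₂ = α₁·K2/[H⁺] = 0.007756
α₁ + 2α₂ = 0.9698
DIC = CA / (α₁ + 2α₂) = 2.56 / 0.9698 = 2.64 mmol/kg

DIC = 2.64 mmol/kg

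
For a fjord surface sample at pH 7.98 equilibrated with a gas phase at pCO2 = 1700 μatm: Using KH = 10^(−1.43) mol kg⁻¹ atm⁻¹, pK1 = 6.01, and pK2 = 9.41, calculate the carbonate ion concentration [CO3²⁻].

[CO3²⁻] = 0.219 mmol/kg

[CO2*] = KH · pCO2 = 10^(−1.43) × 1700×10^-6 = 6.316×10^-5 mol/kg
α₀ = 1/(1 + K1/[H⁺] + K1K2/[H⁺]²) = 1/(1 + 10^+1.97 + 10^+0.54) = 0.01023
DIC = [CO2*]/α₀ = 6.316×10^-5 / 0.01023 = 6.177 mmol/kg
[CO3²⁻] = α₂·DIC; α₂ = 0.03546, so [CO3²⁻] = 0.03546 × 6.177 = 0.219 mmol/kg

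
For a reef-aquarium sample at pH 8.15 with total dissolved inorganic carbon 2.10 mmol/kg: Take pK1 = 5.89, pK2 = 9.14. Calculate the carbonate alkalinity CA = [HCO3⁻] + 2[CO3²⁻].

CA = [HCO3⁻] + 2[CO3²⁻] = (α₁ + 2α₂)·DIC
At pH 8.15: [H⁺]/K1 = 10^-2.26 = 0.0054954, K2/[H⁺] = 10^-0.99 = 0.10233
α₁ = 1/(1 + 0.0054954 + 0.10233) = 1/1.1078 = 0.9027; α₂ = α₁·K2/[H⁺] = 0.09237
α₁ + 2α₂ = 1.0874
CA = 1.0874 × 2.10 = 2.28 mmol/kg

CA = 2.28 mmol/kg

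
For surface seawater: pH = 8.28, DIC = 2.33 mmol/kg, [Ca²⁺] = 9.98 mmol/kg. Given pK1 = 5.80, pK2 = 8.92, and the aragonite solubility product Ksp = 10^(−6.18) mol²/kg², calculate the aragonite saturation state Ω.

α₂ = 1 / (1 + [H⁺]/K2 + [H⁺]²/(K1K2)) = 1 / (1 + 10^+0.64 + 10^-1.84)
   = 1 / (1 + 4.3652 + 0.014454) = 1/5.3796 = 0.1859
[CO3²⁻] = α₂ × DIC = 0.1859 × 2.33 = 0.4331 mmol/kg
Ksp = 10^(−6.18) = 6.607×10^-7
Ω = [Ca²⁺][CO3²⁻]/Ksp = (9.98×10^-3)(4.331×10^-4) / 6.607×10^-7 = 6.54

Ω = 6.54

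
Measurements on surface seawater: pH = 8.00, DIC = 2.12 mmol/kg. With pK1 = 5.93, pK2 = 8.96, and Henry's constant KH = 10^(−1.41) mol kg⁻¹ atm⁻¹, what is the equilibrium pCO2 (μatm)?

pCO2 = 415 μatm

α₀ = 1 / (1 + K1/[H⁺] + K1K2/[H⁺]²) = 1 / (1 + 10^+2.07 + 10^+1.11)
   = 1 / (1 + 117.49 + 12.882) = 1/131.37 = 0.007612
[CO2*] = α₀ × DIC = 0.007612 × 2.12 = 0.01614 mmol/kg = 16.14 μmol/kg
pCO2 = [CO2*]/KH = 1.614×10^-5 / 3.890×10^-2 = 415 μatm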